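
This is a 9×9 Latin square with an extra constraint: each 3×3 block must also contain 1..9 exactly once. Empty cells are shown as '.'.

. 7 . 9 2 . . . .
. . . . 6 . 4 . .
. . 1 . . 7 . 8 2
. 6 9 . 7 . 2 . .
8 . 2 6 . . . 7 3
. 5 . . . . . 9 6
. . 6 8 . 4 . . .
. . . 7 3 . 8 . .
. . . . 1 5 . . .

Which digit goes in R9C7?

R6C7 = 1: row 6 has {5,6,9}; col 7 has {2,4,8}; box has {2,3,6,7,9} → only 1 remains.
R7C5 = 9: row 7 has {4,6,8}; col 5 has {1,2,3,6,7}; box has {1,3,4,5,7,8} → only 9 remains.
R9C4 = 2: row 9 has {1,5}; col 4 has {6,7,8,9}; box has {1,3,4,5,7,8,9} → only 2 remains.
R5C7 = 5: row 5 has {2,3,6,7,8}; col 7 has {1,2,4,8}; box has {1,2,3,6,7,9} → only 5 remains.
R8C6 = 6: row 8 has {3,7,8}; col 6 has {4,5,7}; box has {1,2,3,4,5,7,8,9} → only 6 remains.
R4C8 = 4: row 4 has {2,6,7,9}; col 8 has {7,8,9}; box has {1,2,3,5,6,7,9} → only 4 remains.
R4C9 = 8: row 4 has {2,4,6,7,9}; col 9 has {2,3,6}; box has {1,2,3,4,5,6,7,9} → only 8 remains.
R5C5 = 4: row 5 has {2,3,5,6,7,8}; col 5 has {1,2,3,6,7,9}; box has {6,7} → only 4 remains.
R6C4 = 3: row 6 has {1,5,6,9}; col 4 has {2,6,7,8,9}; box has {4,6,7} → only 3 remains.
R6C5 = 8: row 6 has {1,3,5,6,9}; col 5 has {1,2,3,4,6,7,9}; box has {3,4,6,7} → only 8 remains.
R6C6 = 2: row 6 has {1,3,5,6,8,9}; col 6 has {4,5,6,7}; box has {3,4,6,7,8} → only 2 remains.
R3C5 = 5: row 3 has {1,2,7,8}; col 5 has {1,2,3,4,6,7,8,9}; box has {2,6,7,9} → only 5 remains.
R4C6 = 1: row 4 has {2,4,6,7,8,9}; col 6 has {2,4,5,6,7}; box has {2,3,4,6,7,8} → only 1 remains.
R5C2 = 1: row 5 has {2,3,4,5,6,7,8}; col 2 has {5,6,7}; box has {2,5,6,8,9} → only 1 remains.
R5C6 = 9: row 5 has {1,2,3,4,5,6,7,8}; col 6 has {1,2,4,5,6,7}; box has {1,2,3,4,6,7,8} → only 9 remains.
R2C4 = 1: row 2 has {4,6}; col 4 has {2,3,6,7,8,9}; box has {2,5,6,7,9} → only 1 remains.
R3C4 = 4: row 3 has {1,2,5,7,8}; col 4 has {1,2,3,6,7,8,9}; box has {1,2,5,6,7,9} → only 4 remains.
R4C1 = 3: row 4 has {1,2,4,6,7,8,9}; col 1 has {8}; box has {1,2,5,6,8,9} → only 3 remains.
R4C4 = 5: row 4 has {1,2,3,4,6,7,8,9}; col 4 has {1,2,3,4,6,7,8,9}; box has {1,2,3,4,6,7,8,9} → only 5 remains.
R2C9 = 7: in row 2, 7 can only go here (every other open cell in that row sees a 7).
R3C7 = 9: in box 3, 9 can only go here (every other open cell in that box sees a 9).
R3C1 = 6: row 3 has {1,2,4,5,7,8,9}; col 1 has {3,8}; box has {1,7} → only 6 remains.
R3C2 = 3: row 3 has {1,2,4,5,6,7,8,9}; col 2 has {1,5,6,7}; box has {1,6,7} → only 3 remains.
R7C2 = 2: row 7 has {4,6,8,9}; col 2 has {1,3,5,6,7}; box has {6} → only 2 remains.
R2C1 = 2: in row 2, 2 can only go here (every other open cell in that row sees a 2).
R2C2 = 9: in row 2, 9 can only go here (every other open cell in that row sees a 9).
R8C2 = 4: row 8 has {3,6,7,8}; col 2 has {1,2,3,5,6,7,9}; box has {2,6} → only 4 remains.
R8C3 = 5: row 8 has {3,4,6,7,8}; col 3 has {1,2,6,9}; box has {2,4,6} → only 5 remains.
R9C2 = 8: row 9 has {1,2,5}; col 2 has {1,2,3,4,5,6,7,9}; box has {2,4,5,6} → only 8 remains.
R2C3 = 8: row 2 has {1,2,4,6,7,9}; col 3 has {1,2,5,6,9}; box has {1,2,3,6,7,9} → only 8 remains.
R2C6 = 3: row 2 has {1,2,4,6,7,8,9}; col 6 has {1,2,4,5,6,7,9}; box has {1,2,4,5,6,7,9} → only 3 remains.
R2C8 = 5: row 2 has {1,2,3,4,6,7,8,9}; col 8 has {4,7,8,9}; box has {2,4,7,8,9} → only 5 remains.
R1C3 = 4: row 1 has {2,7,9}; col 3 has {1,2,5,6,8,9}; box has {1,2,3,6,7,8,9} → only 4 remains.
R1C6 = 8: row 1 has {2,4,7,9}; col 6 has {1,2,3,4,5,6,7,9}; box has {1,2,3,4,5,6,7,9} → only 8 remains.
R1C9 = 1: row 1 has {2,4,7,8,9}; col 9 has {2,3,6,7,8}; box has {2,4,5,7,8,9} → only 1 remains.
R6C3 = 7: row 6 has {1,2,3,5,6,8,9}; col 3 has {1,2,4,5,6,8,9}; box has {1,2,3,5,6,8,9} → only 7 remains.
R7C9 = 5: row 7 has {2,4,6,8,9}; col 9 has {1,2,3,6,7,8}; box has {8} → only 5 remains.
R8C9 = 9: row 8 has {3,4,5,6,7,8}; col 9 has {1,2,3,5,6,7,8}; box has {5,8} → only 9 remains.
R9C3 = 3: row 9 has {1,2,5,8}; col 3 has {1,2,4,5,6,7,8,9}; box has {2,4,5,6,8} → only 3 remains.
R9C8 = 6: row 9 has {1,2,3,5,8}; col 8 has {4,5,7,8,9}; box has {5,8,9} → only 6 remains.
R9C9 = 4: row 9 has {1,2,3,5,6,8}; col 9 has {1,2,3,5,6,7,8,9}; box has {5,6,8,9} → only 4 remains.
R1C1 = 5: row 1 has {1,2,4,7,8,9}; col 1 has {2,3,6,8}; box has {1,2,3,4,6,7,8,9} → only 5 remains.
R1C8 = 3: row 1 has {1,2,4,5,7,8,9}; col 8 has {4,5,6,7,8,9}; box has {1,2,4,5,7,8,9} → only 3 remains.
R6C1 = 4: row 6 has {1,2,3,5,6,7,8,9}; col 1 has {2,3,5,6,8}; box has {1,2,3,5,6,7,8,9} → only 4 remains.
R7C8 = 1: row 7 has {2,4,5,6,8,9}; col 8 has {3,4,5,6,7,8,9}; box has {4,5,6,8,9} → only 1 remains.
R8C1 = 1: row 8 has {3,4,5,6,7,8,9}; col 1 has {2,3,4,5,6,8}; box has {2,3,4,5,6,8} → only 1 remains.
R8C8 = 2: row 8 has {1,3,4,5,6,7,8,9}; col 8 has {1,3,4,5,6,7,8,9}; box has {1,4,5,6,8,9} → only 2 remains.
R9C7 = 7: row 9 has {1,2,3,4,5,6,8}; col 7 has {1,2,4,5,8,9}; box has {1,2,4,5,6,8,9} → only 7 remains.

7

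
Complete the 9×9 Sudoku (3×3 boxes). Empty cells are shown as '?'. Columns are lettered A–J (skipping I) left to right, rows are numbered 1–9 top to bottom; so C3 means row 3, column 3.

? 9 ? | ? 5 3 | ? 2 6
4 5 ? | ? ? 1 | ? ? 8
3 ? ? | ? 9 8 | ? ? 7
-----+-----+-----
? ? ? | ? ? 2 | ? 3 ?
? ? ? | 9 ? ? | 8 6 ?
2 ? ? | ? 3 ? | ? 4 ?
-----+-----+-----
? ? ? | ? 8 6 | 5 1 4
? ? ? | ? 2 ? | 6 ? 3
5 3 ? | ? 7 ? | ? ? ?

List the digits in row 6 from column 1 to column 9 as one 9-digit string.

285637941

E2 = 6 (sole candidate).
H2 = 9 (sole candidate).
H3 = 5 (sole candidate).
D7 = 3 (sole candidate).
H9 = 8 (sole candidate).
G2 = 3 (sole candidate).
H8 = 7 (sole candidate).
J5 = 2 (hidden single in row 5).
C5 = 3 (hidden single in row 5).
J9 = 9 (sole candidate).
F9 = 4 (sole candidate).
G9 = 2 (sole candidate).
D9 = 1 (sole candidate).
D8 = 5 (sole candidate).
F8 = 9 (sole candidate).
C9 = 6 (sole candidate).
B3 = 6 (hidden single in row 3).
F5 = 5 (hidden single in row 5).
F6 = 7: row 6 has {2,3,4}; col 6 has {1,2,3,4,5,6,8,9}; box has {2,3,5,9} → only 7 remains.
D6 = 6: in row 6, 6 can only go here (every other open cell in that row sees a 6).
A4 = 6 (hidden single in row 4).
A7 = 9 (hidden single in column 1).
B7 = 2 (hidden single in column 2).
C7 = 7 (sole candidate).
C2 = 2 (sole candidate).
D2 = 7 (sole candidate).
C3 = 1 (sole candidate).
G3 = 4 (sole candidate).
C1 = 8 (sole candidate).
D1 = 4 (sole candidate).
G1 = 1 (sole candidate).
D3 = 2 (sole candidate).
D4 = 8 (sole candidate).
G6 = 9: row 6 has {2,3,4,6,7}; col 7 has {1,2,3,4,5,6,8}; box has {2,3,4,6,8} → only 9 remains.
C8 = 4 (sole candidate).
A1 = 7 (sole candidate).
G4 = 7 (sole candidate).
A5 = 1 (sole candidate).
E5 = 4 (sole candidate).
B6 = 8: row 6 has {2,3,4,6,7,9}; col 2 has {2,3,5,6,9}; box has {1,2,3,6} → only 8 remains.
C6 = 5: row 6 has {2,3,4,6,7,8,9}; col 3 has {1,2,3,4,6,7,8}; box has {1,2,3,6,8} → only 5 remains.
J6 = 1: row 6 has {2,3,4,5,6,7,8,9}; col 9 has {2,3,4,6,7,8,9}; box has {2,3,4,6,7,8,9} → only 1 remains.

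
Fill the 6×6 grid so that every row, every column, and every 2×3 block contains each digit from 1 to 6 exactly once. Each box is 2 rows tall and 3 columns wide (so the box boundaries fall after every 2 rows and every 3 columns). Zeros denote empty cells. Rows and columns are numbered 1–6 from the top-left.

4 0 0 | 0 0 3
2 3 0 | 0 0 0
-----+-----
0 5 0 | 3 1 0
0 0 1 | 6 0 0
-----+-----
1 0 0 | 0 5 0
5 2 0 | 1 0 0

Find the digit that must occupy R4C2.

4

R3C1 = 6: row 3 has {1,3,5}; col 1 has {1,2,4,5}; box has {1,5} → only 6 remains.
R4C1 = 3: row 4 has {1,6}; col 1 has {1,2,4,5,6}; box has {1,5,6} → only 3 remains.
R4C2 = 4: row 4 has {1,3,6}; col 2 has {2,3,5}; box has {1,3,5,6} → only 4 remains.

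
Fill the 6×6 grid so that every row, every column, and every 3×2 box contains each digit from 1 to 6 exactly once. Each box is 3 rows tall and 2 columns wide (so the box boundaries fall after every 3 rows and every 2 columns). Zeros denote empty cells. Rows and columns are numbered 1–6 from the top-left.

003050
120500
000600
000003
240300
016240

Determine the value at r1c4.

r1c2 = 6: row 1 has {3,5}; col 2 has {1,2,4}; box has {1,2} → only 6 remains.
r2c3 = 4: row 2 has {1,2,5}; col 3 has {3,6}; box has {3,5,6} → only 4 remains.
r2c6 = 6: row 2 has {1,2,4,5}; col 6 has {3}; box has {5} → only 6 remains.
r4c2 = 5: row 4 has {3}; col 2 has {1,2,4,6}; box has {1,2,4} → only 5 remains.
r4c3 = 1: row 4 has {3,5}; col 3 has {3,4,6}; box has {2,3,6} → only 1 remains.
r4c4 = 4: row 4 has {1,3,5}; col 4 has {2,3,5,6}; box has {1,2,3,6} → only 4 remains.
r5c3 = 5: row 5 has {2,3,4}; col 3 has {1,3,4,6}; box has {1,2,3,4,6} → only 5 remains.
r5c6 = 1: row 5 has {2,3,4,5}; col 6 has {3,6}; box has {3,4} → only 1 remains.
r6c1 = 3: row 6 has {1,2,4,6}; col 1 has {1,2}; box has {1,2,4,5} → only 3 remains.
r6c6 = 5: row 6 has {1,2,3,4,6}; col 6 has {1,3,6}; box has {1,3,4} → only 5 remains.
r1c1 = 4: row 1 has {3,5,6}; col 1 has {1,2,3}; box has {1,2,6} → only 4 remains.
r1c4 = 1: row 1 has {3,4,5,6}; col 4 has {2,3,4,5,6}; box has {3,4,5,6} → only 1 remains.

1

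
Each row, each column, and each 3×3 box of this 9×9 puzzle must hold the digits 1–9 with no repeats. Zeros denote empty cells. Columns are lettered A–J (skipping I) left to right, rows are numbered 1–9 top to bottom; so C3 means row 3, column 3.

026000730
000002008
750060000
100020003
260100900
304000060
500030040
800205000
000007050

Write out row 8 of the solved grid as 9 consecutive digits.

G2 = 6 (hidden single in row 2).
F5 = 3 (hidden single in row 5).
J8 = 6: in row 8, 6 can only go here (every other open cell in that row sees a 6).
A9 = 6 (hidden single in column 1).
H3 = 2 (hidden single in column 8).
C3 = 8 (hidden single in box 1).
D3 = 3 (hidden single in row 3).
J1 = 5 (hidden single in box 3).
Singles propagation stalls; G8 is still open with candidates {1,3}.
  Try G8 = 1: this forces G3=4, J6=1, J3=9, J9=2, H2=1; then box 1 has no cell left for 1 — contradiction.
So G8 = 3.
Singles propagation stalls; H8 is still open with candidates {1,7,9}.
  Try H8 = 7: this forces H4=8; then H5 has no candidate left — contradiction.
  Try H8 = 9: this forces H2=1; then box 1 has no cell left for 1 — contradiction.
So H8 = 1.
H2 = 9 (sole candidate).
A2 = 4 (sole candidate).
A1 = 9 (sole candidate).
F3 = 9 (hidden single in row 3).
F6 = 8 (sole candidate).
H5 = 8 (hidden single in row 5).
H4 = 7 (sole candidate).
J5 = 4 (sole candidate).
J3 = 1 (sole candidate).
G4 = 5 (sole candidate).
J6 = 2 (sole candidate).
J9 = 9 (sole candidate).
G3 = 4 (sole candidate).
C4 = 9 (sole candidate).
B6 = 7 (sole candidate).
G6 = 1 (sole candidate).
J7 = 7 (sole candidate).
C8 = 7: row 8 has {1,2,3,5,6,8}; col 3 has {4,6,8,9}; box has {5,6,8} → only 7 remains.
B4 = 8 (sole candidate).
C5 = 5 (sole candidate).
E5 = 7 (sole candidate).
D2 = 7 (hidden single in row 2).
E2 = 5 (hidden single in row 2).
E6 = 9 (sole candidate).
E8 = 4: row 8 has {1,2,3,5,6,7,8}; col 5 has {2,3,5,6,7,9}; box has {2,3,5,7} → only 4 remains.
D9 = 8 (sole candidate).
E9 = 1 (sole candidate).
G9 = 2 (sole candidate).
D1 = 4 (sole candidate).
E1 = 8 (sole candidate).
F1 = 1 (sole candidate).
D4 = 6 (sole candidate).
F4 = 4 (sole candidate).
D6 = 5 (sole candidate).
D7 = 9 (sole candidate).
F7 = 6 (sole candidate).
G7 = 8 (sole candidate).
B8 = 9: row 8 has {1,2,3,4,5,6,7,8}; col 2 has {2,5,6,7,8}; box has {5,6,7,8} → only 9 remains.

897245316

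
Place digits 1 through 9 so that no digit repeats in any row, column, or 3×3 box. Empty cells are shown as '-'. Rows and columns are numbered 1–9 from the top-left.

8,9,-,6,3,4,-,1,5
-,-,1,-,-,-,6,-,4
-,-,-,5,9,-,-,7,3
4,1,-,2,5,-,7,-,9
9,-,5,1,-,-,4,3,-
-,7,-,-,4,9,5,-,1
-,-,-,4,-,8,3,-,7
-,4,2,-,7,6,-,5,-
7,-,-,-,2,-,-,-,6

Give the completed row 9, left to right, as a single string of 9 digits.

738925146

row 1, column 3 = 7: row 1 has {1,3,4,5,6,8,9}; col 3 has {1,2,5}; box has {1,8,9} → only 7 remains.
row 1, column 7 = 2: row 1 has {1,3,4,5,6,7,8,9}; col 7 has {3,4,5,6,7}; box has {1,3,4,5,6,7} → only 2 remains.
row 2, column 5 = 8: row 2 has {1,4,6}; col 5 has {2,3,4,5,7,9}; box has {3,4,5,6,9} → only 8 remains.
row 2, column 8 = 9: row 2 has {1,4,6,8}; col 8 has {1,3,5,7}; box has {1,2,3,4,5,6,7} → only 9 remains.
row 3, column 7 = 8: row 3 has {3,5,7,9}; col 7 has {2,3,4,5,6,7}; box has {1,2,3,4,5,6,7,9} → only 8 remains.
row 4, column 6 = 3: row 4 has {1,2,4,5,7,9}; col 6 has {4,6,8,9}; box has {1,2,4,5,9} → only 3 remains.
row 5, column 5 = 6: row 5 has {1,3,4,5,9}; col 5 has {2,3,4,5,7,8,9}; box has {1,2,3,4,5,9} → only 6 remains.
row 5, column 6 = 7: row 5 has {1,3,4,5,6,9}; col 6 has {3,4,6,8,9}; box has {1,2,3,4,5,6,9} → only 7 remains.
row 6, column 4 = 8: row 6 has {1,4,5,7,9}; col 4 has {1,2,4,5,6}; box has {1,2,3,4,5,6,7,9} → only 8 remains.
row 7, column 5 = 1: row 7 has {3,4,7,8}; col 5 has {2,3,4,5,6,7,8,9}; box has {2,4,6,7,8} → only 1 remains.
row 7, column 8 = 2: row 7 has {1,3,4,7,8}; col 8 has {1,3,5,7,9}; box has {3,5,6,7} → only 2 remains.
row 8, column 9 = 8: row 8 has {2,4,5,6,7}; col 9 has {1,3,4,5,6,7,9}; box has {2,3,5,6,7} → only 8 remains.
row 9, column 6 = 5: row 9 has {2,6,7}; col 6 has {3,4,6,7,8,9}; box has {1,2,4,6,7,8} → only 5 remains.
row 9, column 8 = 4: row 9 has {2,5,6,7}; col 8 has {1,2,3,5,7,9}; box has {2,3,5,6,7,8} → only 4 remains.
row 2, column 4 = 7: row 2 has {1,4,6,8,9}; col 4 has {1,2,4,5,6,8}; box has {3,4,5,6,8,9} → only 7 remains.
row 2, column 6 = 2: row 2 has {1,4,6,7,8,9}; col 6 has {3,4,5,6,7,8,9}; box has {3,4,5,6,7,8,9} → only 2 remains.
row 3, column 6 = 1: row 3 has {3,5,7,8,9}; col 6 has {2,3,4,5,6,7,8,9}; box has {2,3,4,5,6,7,8,9} → only 1 remains.
row 5, column 9 = 2: row 5 has {1,3,4,5,6,7,9}; col 9 has {1,3,4,5,6,7,8,9}; box has {1,3,4,5,7,9} → only 2 remains.
row 6, column 8 = 6: row 6 has {1,4,5,7,8,9}; col 8 has {1,2,3,4,5,7,9}; box has {1,2,3,4,5,7,9} → only 6 remains.
row 4, column 8 = 8: row 4 has {1,2,3,4,5,7,9}; col 8 has {1,2,3,4,5,6,7,9}; box has {1,2,3,4,5,6,7,9} → only 8 remains.
row 5, column 2 = 8: row 5 has {1,2,3,4,5,6,7,9}; col 2 has {1,4,7,9}; box has {1,4,5,7,9} → only 8 remains.
row 6, column 3 = 3: row 6 has {1,4,5,6,7,8,9}; col 3 has {1,2,5,7}; box has {1,4,5,7,8,9} → only 3 remains.
row 9, column 2 = 3: row 9 has {2,4,5,6,7}; col 2 has {1,4,7,8,9}; box has {2,4,7} → only 3 remains.
row 9, column 4 = 9: row 9 has {2,3,4,5,6,7}; col 4 has {1,2,4,5,6,7,8}; box has {1,2,4,5,6,7,8} → only 9 remains.
row 9, column 7 = 1: row 9 has {2,3,4,5,6,7,9}; col 7 has {2,3,4,5,6,7,8}; box has {2,3,4,5,6,7,8} → only 1 remains.
row 2, column 2 = 5: row 2 has {1,2,4,6,7,8,9}; col 2 has {1,3,4,7,8,9}; box has {1,7,8,9} → only 5 remains.
row 4, column 3 = 6: row 4 has {1,2,3,4,5,7,8,9}; col 3 has {1,2,3,5,7}; box has {1,3,4,5,7,8,9} → only 6 remains.
row 6, column 1 = 2: row 6 has {1,3,4,5,6,7,8,9}; col 1 has {4,7,8,9}; box has {1,3,4,5,6,7,8,9} → only 2 remains.
row 7, column 2 = 6: row 7 has {1,2,3,4,7,8}; col 2 has {1,3,4,5,7,8,9}; box has {2,3,4,7} → only 6 remains.
row 7, column 3 = 9: row 7 has {1,2,3,4,6,7,8}; col 3 has {1,2,3,5,6,7}; box has {2,3,4,6,7} → only 9 remains.
row 8, column 1 = 1: row 8 has {2,4,5,6,7,8}; col 1 has {2,4,7,8,9}; box has {2,3,4,6,7,9} → only 1 remains.
row 8, column 4 = 3: row 8 has {1,2,4,5,6,7,8}; col 4 has {1,2,4,5,6,7,8,9}; box has {1,2,4,5,6,7,8,9} → only 3 remains.
row 8, column 7 = 9: row 8 has {1,2,3,4,5,6,7,8}; col 7 has {1,2,3,4,5,6,7,8}; box has {1,2,3,4,5,6,7,8} → only 9 remains.
row 9, column 3 = 8: row 9 has {1,2,3,4,5,6,7,9}; col 3 has {1,2,3,5,6,7,9}; box has {1,2,3,4,6,7,9} → only 8 remains.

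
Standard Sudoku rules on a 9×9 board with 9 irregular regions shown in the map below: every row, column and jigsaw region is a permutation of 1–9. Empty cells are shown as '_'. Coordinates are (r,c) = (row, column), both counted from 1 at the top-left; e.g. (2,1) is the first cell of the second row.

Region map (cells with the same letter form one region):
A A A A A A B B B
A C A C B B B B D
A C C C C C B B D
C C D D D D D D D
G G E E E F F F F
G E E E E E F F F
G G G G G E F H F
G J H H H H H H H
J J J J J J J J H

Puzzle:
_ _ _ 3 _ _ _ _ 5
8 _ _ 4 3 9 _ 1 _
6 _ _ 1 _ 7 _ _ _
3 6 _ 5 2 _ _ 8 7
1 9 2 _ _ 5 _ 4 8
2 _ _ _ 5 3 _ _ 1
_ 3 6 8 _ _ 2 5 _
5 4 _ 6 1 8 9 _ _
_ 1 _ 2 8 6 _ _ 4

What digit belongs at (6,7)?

(2,9) = 6 (sole candidate).
(3,5) = 9 (sole candidate).
(3,8) = 2 (sole candidate).
(3,9) = 3 (sole candidate).
(5,4) = 7 (sole candidate).
(5,5) = 6 (sole candidate).
(5,7) = 3 (sole candidate).
(6,2) = 8 (sole candidate).
(6,4) = 9 (sole candidate).
(7,9) = 9 (sole candidate).
(8,9) = 2 (sole candidate).
(2,7) = 7 (sole candidate).
(3,2) = 5 (sole candidate).
(3,3) = 8 (sole candidate).
(3,7) = 4 (sole candidate).
(4,7) = 1 (sole candidate).
(6,3) = 4 (sole candidate).
(6,7) = 6: row 6 has {1,2,3,4,5,8,9}; col 7 has {1,2,3,4,7,9}; region has {1,2,3,4,5,8,9} → only 6 remains.

6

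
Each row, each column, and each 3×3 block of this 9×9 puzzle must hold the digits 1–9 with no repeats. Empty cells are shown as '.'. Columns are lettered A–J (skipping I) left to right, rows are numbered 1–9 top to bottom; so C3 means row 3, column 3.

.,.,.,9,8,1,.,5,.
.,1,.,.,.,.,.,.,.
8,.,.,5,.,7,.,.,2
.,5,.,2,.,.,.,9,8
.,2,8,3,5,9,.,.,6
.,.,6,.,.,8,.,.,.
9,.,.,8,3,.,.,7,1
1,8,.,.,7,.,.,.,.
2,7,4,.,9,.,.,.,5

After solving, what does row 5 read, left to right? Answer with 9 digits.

B7 = 6: row 7 has {1,3,7,8,9}; col 2 has {1,2,5,7,8}; box has {1,2,4,7,8,9} → only 6 remains.
C7 = 5: row 7 has {1,3,6,7,8,9}; col 3 has {4,6,8}; box has {1,2,4,6,7,8,9} → only 5 remains.
C8 = 3: row 8 has {1,7,8}; col 3 has {4,5,6,8}; box has {1,2,4,5,6,7,8,9} → only 3 remains.
F9 = 6: row 9 has {2,4,5,7,9}; col 6 has {1,7,8,9}; box has {3,7,8,9} → only 6 remains.
C3 = 9: row 3 has {2,5,7,8}; col 3 has {3,4,5,6,8}; box has {1,8} → only 9 remains.
F4 = 4: row 4 has {2,5,8,9}; col 6 has {1,6,7,8,9}; box has {2,3,5,8,9} → only 4 remains.
E6 = 1: row 6 has {6,8}; col 5 has {3,5,7,8,9}; box has {2,3,4,5,8,9} → only 1 remains.
F7 = 2: row 7 has {1,3,5,6,7,8,9}; col 6 has {1,4,6,7,8,9}; box has {3,6,7,8,9} → only 2 remains.
G7 = 4: row 7 has {1,2,3,5,6,7,8,9}; col 7 has {}; box has {1,5,7} → only 4 remains.
D8 = 4: row 8 has {1,3,7,8}; col 4 has {2,3,5,8,9}; box has {2,3,6,7,8,9} → only 4 remains.
F8 = 5: row 8 has {1,3,4,7,8}; col 6 has {1,2,4,6,7,8,9}; box has {2,3,4,6,7,8,9} → only 5 remains.
J8 = 9: row 8 has {1,3,4,5,7,8}; col 9 has {1,2,5,6,8}; box has {1,4,5,7} → only 9 remains.
D9 = 1: row 9 has {2,4,5,6,7,9}; col 4 has {2,3,4,5,8,9}; box has {2,3,4,5,6,7,8,9} → only 1 remains.
D2 = 6: row 2 has {1}; col 4 has {1,2,3,4,5,8,9}; box has {1,5,7,8,9} → only 6 remains.
F2 = 3: row 2 has {1,6}; col 6 has {1,2,4,5,6,7,8,9}; box has {1,5,6,7,8,9} → only 3 remains.
E3 = 4: row 3 has {2,5,7,8,9}; col 5 has {1,3,5,7,8,9}; box has {1,3,5,6,7,8,9} → only 4 remains.
E4 = 6: row 4 has {2,4,5,8,9}; col 5 has {1,3,4,5,7,8,9}; box has {1,2,3,4,5,8,9} → only 6 remains.
D6 = 7: row 6 has {1,6,8}; col 4 has {1,2,3,4,5,6,8,9}; box has {1,2,3,4,5,6,8,9} → only 7 remains.
E2 = 2: row 2 has {1,3,6}; col 5 has {1,3,4,5,6,7,8,9}; box has {1,3,4,5,6,7,8,9} → only 2 remains.
B3 = 3: row 3 has {2,4,5,7,8,9}; col 2 has {1,2,5,6,7,8}; box has {1,8,9} → only 3 remains.
B1 = 4: row 1 has {1,5,8,9}; col 2 has {1,2,3,5,6,7,8}; box has {1,3,8,9} → only 4 remains.
C2 = 7: row 2 has {1,2,3,6}; col 3 has {3,4,5,6,8,9}; box has {1,3,4,8,9} → only 7 remains.
J2 = 4: row 2 has {1,2,3,6,7}; col 9 has {1,2,5,6,8,9}; box has {2,5} → only 4 remains.
C4 = 1: row 4 has {2,4,5,6,8,9}; col 3 has {3,4,5,6,7,8,9}; box has {2,5,6,8} → only 1 remains.
B6 = 9: row 6 has {1,6,7,8}; col 2 has {1,2,3,4,5,6,7,8}; box has {1,2,5,6,8} → only 9 remains.
J6 = 3: row 6 has {1,6,7,8,9}; col 9 has {1,2,4,5,6,8,9}; box has {6,8,9} → only 3 remains.
A1 = 6: row 1 has {1,4,5,8,9}; col 1 has {1,2,8,9}; box has {1,3,4,7,8,9} → only 6 remains.
C1 = 2: row 1 has {1,4,5,6,8,9}; col 3 has {1,3,4,5,6,7,8,9}; box has {1,3,4,6,7,8,9} → only 2 remains.
J1 = 7: row 1 has {1,2,4,5,6,8,9}; col 9 has {1,2,3,4,5,6,8,9}; box has {2,4,5} → only 7 remains.
A2 = 5: row 2 has {1,2,3,4,6,7}; col 1 has {1,2,6,8,9}; box has {1,2,3,4,6,7,8,9} → only 5 remains.
H2 = 8: row 2 has {1,2,3,4,5,6,7}; col 8 has {5,7,9}; box has {2,4,5,7} → only 8 remains.
G4 = 7: row 4 has {1,2,4,5,6,8,9}; col 7 has {4}; box has {3,6,8,9} → only 7 remains.
G5 = 1: row 5 has {2,3,5,6,8,9}; col 7 has {4,7}; box has {3,6,7,8,9} → only 1 remains.
H5 = 4: row 5 has {1,2,3,5,6,8,9}; col 8 has {5,7,8,9}; box has {1,3,6,7,8,9} → only 4 remains.
A6 = 4: row 6 has {1,3,6,7,8,9}; col 1 has {1,2,5,6,8,9}; box has {1,2,5,6,8,9} → only 4 remains.
H6 = 2: row 6 has {1,3,4,6,7,8,9}; col 8 has {4,5,7,8,9}; box has {1,3,4,6,7,8,9} → only 2 remains.
H8 = 6: row 8 has {1,3,4,5,7,8,9}; col 8 has {2,4,5,7,8,9}; box has {1,4,5,7,9} → only 6 remains.
H9 = 3: row 9 has {1,2,4,5,6,7,9}; col 8 has {2,4,5,6,7,8,9}; box has {1,4,5,6,7,9} → only 3 remains.
G1 = 3: row 1 has {1,2,4,5,6,7,8,9}; col 7 has {1,4,7}; box has {2,4,5,7,8} → only 3 remains.
G2 = 9: row 2 has {1,2,3,4,5,6,7,8}; col 7 has {1,3,4,7}; box has {2,3,4,5,7,8} → only 9 remains.
G3 = 6: row 3 has {2,3,4,5,7,8,9}; col 7 has {1,3,4,7,9}; box has {2,3,4,5,7,8,9} → only 6 remains.
H3 = 1: row 3 has {2,3,4,5,6,7,8,9}; col 8 has {2,3,4,5,6,7,8,9}; box has {2,3,4,5,6,7,8,9} → only 1 remains.
A4 = 3: row 4 has {1,2,4,5,6,7,8,9}; col 1 has {1,2,4,5,6,8,9}; box has {1,2,4,5,6,8,9} → only 3 remains.
A5 = 7: row 5 has {1,2,3,4,5,6,8,9}; col 1 has {1,2,3,4,5,6,8,9}; box has {1,2,3,4,5,6,8,9} → only 7 remains.

728359146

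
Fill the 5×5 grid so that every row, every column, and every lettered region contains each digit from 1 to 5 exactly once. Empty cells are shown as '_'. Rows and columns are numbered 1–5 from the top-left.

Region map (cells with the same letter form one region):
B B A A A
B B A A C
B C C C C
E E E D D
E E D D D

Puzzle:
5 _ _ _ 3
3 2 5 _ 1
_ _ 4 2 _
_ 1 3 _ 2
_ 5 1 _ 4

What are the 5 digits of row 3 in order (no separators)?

r1c2 = 4 (sole candidate).
r1c3 = 2 (sole candidate).
r1c4 = 1 (sole candidate).
r2c4 = 4 (sole candidate).
r3c1 = 1: row 3 has {2,4}; col 1 has {3,5}; region has {2,3,4,5} → only 1 remains.
r3c2 = 3: row 3 has {1,2,4}; col 2 has {1,2,4,5}; region has {1,2,4} → only 3 remains.
r3c5 = 5: row 3 has {1,2,3,4}; col 5 has {1,2,3,4}; region has {1,2,3,4} → only 5 remains.

13425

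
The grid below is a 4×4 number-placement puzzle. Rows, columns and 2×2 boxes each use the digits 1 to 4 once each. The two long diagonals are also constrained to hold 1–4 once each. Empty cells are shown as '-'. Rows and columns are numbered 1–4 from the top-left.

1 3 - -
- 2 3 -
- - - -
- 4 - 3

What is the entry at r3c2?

1

r2c1 = 4: row 2 has {2,3}; col 1 has {1}; box has {1,2,3} → only 4 remains.
r2c4 = 1: row 2 has {2,3,4}; col 4 has {3}; box has {3} → only 1 remains.
r3c2 = 1: row 3 has {}; col 2 has {2,3,4}; box has {4}; anti-diagonal has {3} → only 1 remains.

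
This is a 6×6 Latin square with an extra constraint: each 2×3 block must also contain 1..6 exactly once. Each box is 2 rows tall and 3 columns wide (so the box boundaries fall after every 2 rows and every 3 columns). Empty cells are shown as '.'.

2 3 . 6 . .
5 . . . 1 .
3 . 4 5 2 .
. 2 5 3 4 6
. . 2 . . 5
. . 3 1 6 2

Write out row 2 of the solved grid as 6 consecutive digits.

546213

row 1, column 3 = 1 (sole candidate).
row 1, column 5 = 5 (sole candidate).
row 1, column 6 = 4 (sole candidate).
row 2, column 3 = 6: row 2 has {1,5}; col 3 has {1,2,3,4,5}; box has {1,2,3,5} → only 6 remains.
row 2, column 4 = 2: row 2 has {1,5,6}; col 4 has {1,3,5,6}; box has {1,4,5,6} → only 2 remains.
row 2, column 6 = 3: row 2 has {1,2,5,6}; col 6 has {2,4,5,6}; box has {1,2,4,5,6} → only 3 remains.
row 3, column 6 = 1 (sole candidate).
row 4, column 1 = 1 (sole candidate).
row 5, column 4 = 4 (sole candidate).
row 5, column 5 = 3 (sole candidate).
row 6, column 1 = 4 (sole candidate).
row 6, column 2 = 5 (sole candidate).
row 2, column 2 = 4: row 2 has {1,2,3,5,6}; col 2 has {2,3,5}; box has {1,2,3,5,6} → only 4 remains.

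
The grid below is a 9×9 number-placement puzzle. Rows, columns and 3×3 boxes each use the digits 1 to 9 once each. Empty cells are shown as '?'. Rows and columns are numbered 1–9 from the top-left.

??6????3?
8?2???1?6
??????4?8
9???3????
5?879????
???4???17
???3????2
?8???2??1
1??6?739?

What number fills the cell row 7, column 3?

7

row 6, column 3 = 3: row 6 has {1,4,7}; col 3 has {2,6,8}; box has {5,8,9} → only 3 remains.
row 5, column 9 = 3: in row 5, 3 can only go here (every other open cell in that row sees a 3).
row 6, column 7 = 9: in row 6, 9 can only go here (every other open cell in that row sees a 9).
row 8, column 1 = 3: in row 8, 3 can only go here (every other open cell in that row sees a 3).
row 3, column 1 = 7: row 3 has {4,8}; col 1 has {1,3,5,8,9}; box has {2,6,8} → only 7 remains.
row 1, column 1 = 4: row 1 has {3,6}; col 1 has {1,3,5,7,8,9}; box has {2,6,7,8} → only 4 remains.
row 7, column 1 = 6: row 7 has {2,3}; col 1 has {1,3,4,5,7,8,9}; box has {1,3,8} → only 6 remains.
row 6, column 1 = 2: row 6 has {1,3,4,7,9}; col 1 has {1,3,4,5,6,7,8,9}; box has {3,5,8,9} → only 2 remains.
row 6, column 2 = 6: row 6 has {1,2,3,4,7,9}; col 2 has {8}; box has {2,3,5,8,9} → only 6 remains.
row 9, column 5 = 8: in row 9, 8 can only go here (every other open cell in that row sees an 8).
row 9, column 2 = 2: in row 9, 2 can only go here (every other open cell in that row sees a 2).
row 6, column 5 = 5: row 6 has {1,2,3,4,6,7,9}; col 5 has {3,8,9}; box has {3,4,7,9} → only 5 remains.
row 6, column 6 = 8: row 6 has {1,2,3,4,5,6,7,9}; col 6 has {2,7}; box has {3,4,5,7,9} → only 8 remains.
row 8, column 5 = 4: row 8 has {1,2,3,8}; col 5 has {3,5,8,9}; box has {2,3,6,7,8} → only 4 remains.
row 2, column 5 = 7: row 2 has {1,2,6,8}; col 5 has {3,4,5,8,9}; box has {} → only 7 remains.
row 2, column 8 = 5: row 2 has {1,2,6,7,8}; col 8 has {1,3,9}; box has {1,3,4,6,8} → only 5 remains.
row 3, column 8 = 2: row 3 has {4,7,8}; col 8 has {1,3,5,9}; box has {1,3,4,5,6,8} → only 2 remains.
row 7, column 5 = 1: row 7 has {2,3,6}; col 5 has {3,4,5,7,8,9}; box has {2,3,4,6,7,8} → only 1 remains.
row 1, column 5 = 2: row 1 has {3,4,6}; col 5 has {1,3,4,5,7,8,9}; box has {7} → only 2 remains.
row 1, column 7 = 7: row 1 has {2,3,4,6}; col 7 has {1,3,4,9}; box has {1,2,3,4,5,6,8} → only 7 remains.
row 1, column 9 = 9: row 1 has {2,3,4,6,7}; col 9 has {1,2,3,6,7,8}; box has {1,2,3,4,5,6,7,8} → only 9 remains.
row 2, column 4 = 9: row 2 has {1,2,5,6,7,8}; col 4 has {3,4,6,7}; box has {2,7} → only 9 remains.
row 3, column 5 = 6: row 3 has {2,4,7,8}; col 5 has {1,2,3,4,5,7,8,9}; box has {2,7,9} → only 6 remains.
row 8, column 4 = 5: row 8 has {1,2,3,4,8}; col 4 has {3,4,6,7,9}; box has {1,2,3,4,6,7,8} → only 5 remains.
row 8, column 7 = 6: row 8 has {1,2,3,4,5,8}; col 7 has {1,3,4,7,9}; box has {1,2,3,9} → only 6 remains.
row 8, column 8 = 7: row 8 has {1,2,3,4,5,6,8}; col 8 has {1,2,3,5,9}; box has {1,2,3,6,9} → only 7 remains.
row 2, column 2 = 3: row 2 has {1,2,5,6,7,8,9}; col 2 has {2,6,8}; box has {2,4,6,7,8} → only 3 remains.
row 2, column 6 = 4: row 2 has {1,2,3,5,6,7,8,9}; col 6 has {2,7,8}; box has {2,6,7,9} → only 4 remains.
row 3, column 4 = 1: row 3 has {2,4,6,7,8}; col 4 has {3,4,5,6,7,9}; box has {2,4,6,7,9} → only 1 remains.
row 4, column 4 = 2: row 4 has {3,9}; col 4 has {1,3,4,5,6,7,9}; box has {3,4,5,7,8,9} → only 2 remains.
row 5, column 7 = 2: row 5 has {3,5,7,8,9}; col 7 has {1,3,4,6,7,9}; box has {1,3,7,9} → only 2 remains.
row 7, column 6 = 9: row 7 has {1,2,3,6}; col 6 has {2,4,7,8}; box has {1,2,3,4,5,6,7,8} → only 9 remains.
row 8, column 3 = 9: row 8 has {1,2,3,4,5,6,7,8}; col 3 has {2,3,6,8}; box has {1,2,3,6,8} → only 9 remains.
row 1, column 4 = 8: row 1 has {2,3,4,6,7,9}; col 4 has {1,2,3,4,5,6,7,9}; box has {1,2,4,6,7,9} → only 8 remains.
row 1, column 6 = 5: row 1 has {2,3,4,6,7,8,9}; col 6 has {2,4,7,8,9}; box has {1,2,4,6,7,8,9} → only 5 remains.
row 3, column 3 = 5: row 3 has {1,2,4,6,7,8}; col 3 has {2,3,6,8,9}; box has {2,3,4,6,7,8} → only 5 remains.
row 3, column 6 = 3: row 3 has {1,2,4,5,6,7,8}; col 6 has {2,4,5,7,8,9}; box has {1,2,4,5,6,7,8,9} → only 3 remains.
row 9, column 3 = 4: row 9 has {1,2,3,6,7,8,9}; col 3 has {2,3,5,6,8,9}; box has {1,2,3,6,8,9} → only 4 remains.
row 9, column 9 = 5: row 9 has {1,2,3,4,6,7,8,9}; col 9 has {1,2,3,6,7,8,9}; box has {1,2,3,6,7,9} → only 5 remains.
row 1, column 2 = 1: row 1 has {2,3,4,5,6,7,8,9}; col 2 has {2,3,6,8}; box has {2,3,4,5,6,7,8} → only 1 remains.
row 3, column 2 = 9: row 3 has {1,2,3,4,5,6,7,8}; col 2 has {1,2,3,6,8}; box has {1,2,3,4,5,6,7,8} → only 9 remains.
row 4, column 9 = 4: row 4 has {2,3,9}; col 9 has {1,2,3,5,6,7,8,9}; box has {1,2,3,7,9} → only 4 remains.
row 5, column 2 = 4: row 5 has {2,3,5,7,8,9}; col 2 has {1,2,3,6,8,9}; box has {2,3,5,6,8,9} → only 4 remains.
row 5, column 8 = 6: row 5 has {2,3,4,5,7,8,9}; col 8 has {1,2,3,5,7,9}; box has {1,2,3,4,7,9} → only 6 remains.
row 7, column 3 = 7: row 7 has {1,2,3,6,9}; col 3 has {2,3,4,5,6,8,9}; box has {1,2,3,4,6,8,9} → only 7 remains.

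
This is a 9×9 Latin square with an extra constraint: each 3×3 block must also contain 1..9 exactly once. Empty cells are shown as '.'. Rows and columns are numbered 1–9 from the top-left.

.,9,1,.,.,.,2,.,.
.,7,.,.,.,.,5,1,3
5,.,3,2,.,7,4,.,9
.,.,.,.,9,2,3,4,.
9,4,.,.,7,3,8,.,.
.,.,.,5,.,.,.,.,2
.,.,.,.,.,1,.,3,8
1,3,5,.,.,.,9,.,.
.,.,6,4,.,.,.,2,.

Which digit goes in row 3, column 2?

row 5, column 3 = 2: row 5 has {3,4,7,8,9}; col 3 has {1,3,5,6}; box has {4,9} → only 2 remains.
row 7, column 2 = 2: row 7 has {1,3,8}; col 2 has {3,4,7,9}; box has {1,3,5,6} → only 2 remains.
row 9, column 2 = 8: row 9 has {2,4,6}; col 2 has {2,3,4,7,9}; box has {1,2,3,5,6} → only 8 remains.
row 3, column 2 = 6: row 3 has {2,3,4,5,7,9}; col 2 has {2,3,4,7,8,9}; box has {1,3,5,7,9} → only 6 remains.

6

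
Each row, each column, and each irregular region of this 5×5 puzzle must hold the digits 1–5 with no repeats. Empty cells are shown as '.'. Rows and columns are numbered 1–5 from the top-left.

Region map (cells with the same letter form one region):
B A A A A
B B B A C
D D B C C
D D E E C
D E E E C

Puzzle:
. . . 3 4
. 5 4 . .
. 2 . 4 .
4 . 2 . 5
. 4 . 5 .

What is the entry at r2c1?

r1c2 = 1: row 1 has {3,4}; col 2 has {2,4,5}; region has {3,4} → only 1 remains.
r1c3 = 5: row 1 has {1,3,4}; col 3 has {2,4}; region has {1,3,4} → only 5 remains.
r2c4 = 2: row 2 has {4,5}; col 4 has {3,4,5}; region has {1,3,4,5} → only 2 remains.
r4c2 = 3: row 4 has {2,4,5}; col 2 has {1,2,4,5}; region has {2,4} → only 3 remains.
r4c4 = 1: row 4 has {2,3,4,5}; col 4 has {2,3,4,5}; region has {2,4,5} → only 1 remains.
r5c1 = 1: row 5 has {4,5}; col 1 has {4}; region has {2,3,4} → only 1 remains.
r5c3 = 3: row 5 has {1,4,5}; col 3 has {2,4,5}; region has {1,2,4,5} → only 3 remains.
r5c5 = 2: row 5 has {1,3,4,5}; col 5 has {4,5}; region has {4,5} → only 2 remains.
r1c1 = 2: row 1 has {1,3,4,5}; col 1 has {1,4}; region has {4,5} → only 2 remains.
r2c1 = 3: row 2 has {2,4,5}; col 1 has {1,2,4}; region has {2,4,5} → only 3 remains.

3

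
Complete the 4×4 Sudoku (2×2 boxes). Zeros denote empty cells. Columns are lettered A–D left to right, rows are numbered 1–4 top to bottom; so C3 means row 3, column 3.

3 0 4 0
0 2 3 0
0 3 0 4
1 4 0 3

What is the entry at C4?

B1 = 1: row 1 has {3,4}; col 2 has {2,3,4}; box has {2,3} → only 1 remains.
D1 = 2: row 1 has {1,3,4}; col 4 has {3,4}; box has {3,4} → only 2 remains.
A2 = 4: row 2 has {2,3}; col 1 has {1,3}; box has {1,2,3} → only 4 remains.
D2 = 1: row 2 has {2,3,4}; col 4 has {2,3,4}; box has {2,3,4} → only 1 remains.
A3 = 2: row 3 has {3,4}; col 1 has {1,3,4}; box has {1,3,4} → only 2 remains.
C3 = 1: row 3 has {2,3,4}; col 3 has {3,4}; box has {3,4} → only 1 remains.
C4 = 2: row 4 has {1,3,4}; col 3 has {1,3,4}; box has {1,3,4} → only 2 remains.

2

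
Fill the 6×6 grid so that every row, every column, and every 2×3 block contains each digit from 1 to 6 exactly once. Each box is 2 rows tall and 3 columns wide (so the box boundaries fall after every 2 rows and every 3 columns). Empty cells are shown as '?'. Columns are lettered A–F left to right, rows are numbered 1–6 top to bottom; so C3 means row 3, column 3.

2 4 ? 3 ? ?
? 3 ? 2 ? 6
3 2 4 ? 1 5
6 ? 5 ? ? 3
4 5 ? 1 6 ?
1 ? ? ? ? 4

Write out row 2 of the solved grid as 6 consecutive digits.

E1 = 5: row 1 has {2,3,4}; col 5 has {1,6}; box has {2,3,6} → only 5 remains.
F1 = 1: row 1 has {2,3,4,5}; col 6 has {3,4,5,6}; box has {2,3,5,6} → only 1 remains.
A2 = 5: row 2 has {2,3,6}; col 1 has {1,2,3,4,6}; box has {2,3,4} → only 5 remains.
C2 = 1: row 2 has {2,3,5,6}; col 3 has {4,5}; box has {2,3,4,5} → only 1 remains.
E2 = 4: row 2 has {1,2,3,5,6}; col 5 has {1,5,6}; box has {1,2,3,5,6} → only 4 remains.

531246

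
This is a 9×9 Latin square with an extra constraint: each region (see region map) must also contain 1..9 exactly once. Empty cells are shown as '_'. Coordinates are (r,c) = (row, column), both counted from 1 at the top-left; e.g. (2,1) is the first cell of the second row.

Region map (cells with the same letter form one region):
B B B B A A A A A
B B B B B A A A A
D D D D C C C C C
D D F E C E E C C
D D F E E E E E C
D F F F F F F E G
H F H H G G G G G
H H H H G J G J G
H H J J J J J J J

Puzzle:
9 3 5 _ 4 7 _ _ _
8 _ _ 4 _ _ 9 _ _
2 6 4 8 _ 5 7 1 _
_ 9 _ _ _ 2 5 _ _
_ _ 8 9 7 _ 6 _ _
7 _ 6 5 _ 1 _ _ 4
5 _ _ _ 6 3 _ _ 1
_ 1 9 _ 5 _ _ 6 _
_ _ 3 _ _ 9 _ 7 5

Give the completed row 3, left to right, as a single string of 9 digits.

(2,6) = 6: row 2 has {4,8,9}; col 6 has {1,2,3,5,7,9}; region has {4,7,9} → only 6 remains.
(4,3) = 7: row 4 has {2,5,9}; col 3 has {3,4,5,6,8,9}; region has {1,5,6,8} → only 7 remains.
(5,2) = 5: row 5 has {6,7,8,9}; col 2 has {1,3,6,9}; region has {2,4,6,7,8,9} → only 5 remains.
(5,6) = 4: row 5 has {5,6,7,8,9}; col 6 has {1,2,3,5,6,7,9}; region has {2,5,6,7,9} → only 4 remains.
(5,8) = 3: row 5 has {4,5,6,7,8,9}; col 8 has {1,6,7}; region has {2,4,5,6,7,9} → only 3 remains.
(5,9) = 2: row 5 has {3,4,5,6,7,8,9}; col 9 has {1,4,5}; region has {1,5,7} → only 2 remains.
(6,2) = 2: row 6 has {1,4,5,6,7}; col 2 has {1,3,5,6,9}; region has {1,5,6,7,8} → only 2 remains.
(6,7) = 3: row 6 has {1,2,4,5,6,7}; col 7 has {5,6,7,9}; region has {1,2,5,6,7,8} → only 3 remains.
(6,8) = 8: row 6 has {1,2,3,4,5,6,7}; col 8 has {1,3,6,7}; region has {2,3,4,5,6,7,9} → only 8 remains.
(7,2) = 4: row 7 has {1,3,5,6}; col 2 has {1,2,3,5,6,9}; region has {1,2,3,5,6,7,8} → only 4 remains.
(7,3) = 2: row 7 has {1,3,4,5,6}; col 3 has {3,4,5,6,7,8,9}; region has {1,5,9} → only 2 remains.
(7,4) = 7: row 7 has {1,2,3,4,5,6}; col 4 has {4,5,8,9}; region has {1,2,5,9} → only 7 remains.
(7,7) = 8: row 7 has {1,2,3,4,5,6,7}; col 7 has {3,5,6,7,9}; region has {1,3,4,5,6} → only 8 remains.
(7,8) = 9: row 7 has {1,2,3,4,5,6,7,8}; col 8 has {1,3,6,7,8}; region has {1,3,4,5,6,8} → only 9 remains.
(8,4) = 3: row 8 has {1,5,6,9}; col 4 has {4,5,7,8,9}; region has {1,2,5,7,9} → only 3 remains.
(8,6) = 8: row 8 has {1,3,5,6,9}; col 6 has {1,2,3,4,5,6,7,9}; region has {3,5,6,7,9} → only 8 remains.
(8,7) = 2: row 8 has {1,3,5,6,8,9}; col 7 has {3,5,6,7,8,9}; region has {1,3,4,5,6,8,9} → only 2 remains.
(8,9) = 7: row 8 has {1,2,3,5,6,8,9}; col 9 has {1,2,4,5}; region has {1,2,3,4,5,6,8,9} → only 7 remains.
(9,2) = 8: row 9 has {3,5,7,9}; col 2 has {1,2,3,4,5,6,9}; region has {1,2,3,5,7,9} → only 8 remains.
(1,7) = 1: row 1 has {3,4,5,7,9}; col 7 has {2,3,5,6,7,8,9}; region has {4,6,7,9} → only 1 remains.
(1,8) = 2: row 1 has {1,3,4,5,7,9}; col 8 has {1,3,6,7,8,9}; region has {1,4,6,7,9} → only 2 remains.
(1,9) = 8: row 1 has {1,2,3,4,5,7,9}; col 9 has {1,2,4,5,7}; region has {1,2,4,6,7,9} → only 8 remains.
(2,2) = 7: row 2 has {4,6,8,9}; col 2 has {1,2,3,4,5,6,8,9}; region has {3,4,5,8,9} → only 7 remains.
(2,3) = 1: row 2 has {4,6,7,8,9}; col 3 has {2,3,4,5,6,7,8,9}; region has {3,4,5,7,8,9} → only 1 remains.
(2,5) = 2: row 2 has {1,4,6,7,8,9}; col 5 has {4,5,6,7}; region has {1,3,4,5,7,8,9} → only 2 remains.
(2,8) = 5: row 2 has {1,2,4,6,7,8,9}; col 8 has {1,2,3,6,7,8,9}; region has {1,2,4,6,7,8,9} → only 5 remains.
(2,9) = 3: row 2 has {1,2,4,5,6,7,8,9}; col 9 has {1,2,4,5,7,8}; region has {1,2,4,5,6,7,8,9} → only 3 remains.
(3,9) = 9: row 3 has {1,2,4,5,6,7,8}; col 9 has {1,2,3,4,5,7,8}; region has {1,2,5,7} → only 9 remains.
(4,4) = 1: row 4 has {2,5,7,9}; col 4 has {3,4,5,7,8,9}; region has {2,3,4,5,6,7,8,9} → only 1 remains.
(4,8) = 4: row 4 has {1,2,5,7,9}; col 8 has {1,2,3,5,6,7,8,9}; region has {1,2,5,7,9} → only 4 remains.
(4,9) = 6: row 4 has {1,2,4,5,7,9}; col 9 has {1,2,3,4,5,7,8,9}; region has {1,2,4,5,7,9} → only 6 remains.
(5,1) = 1: row 5 has {2,3,4,5,6,7,8,9}; col 1 has {2,5,7,8,9}; region has {2,4,5,6,7,8,9} → only 1 remains.
(6,5) = 9: row 6 has {1,2,3,4,5,6,7,8}; col 5 has {2,4,5,6,7}; region has {1,2,3,4,5,6,7,8} → only 9 remains.
(8,1) = 4: row 8 has {1,2,3,5,6,7,8,9}; col 1 has {1,2,5,7,8,9}; region has {1,2,3,5,7,8,9} → only 4 remains.
(9,1) = 6: row 9 has {3,5,7,8,9}; col 1 has {1,2,4,5,7,8,9}; region has {1,2,3,4,5,7,8,9} → only 6 remains.
(9,4) = 2: row 9 has {3,5,6,7,8,9}; col 4 has {1,3,4,5,7,8,9}; region has {3,5,6,7,8,9} → only 2 remains.
(9,5) = 1: row 9 has {2,3,5,6,7,8,9}; col 5 has {2,4,5,6,7,9}; region has {2,3,5,6,7,8,9} → only 1 remains.
(9,7) = 4: row 9 has {1,2,3,5,6,7,8,9}; col 7 has {1,2,3,5,6,7,8,9}; region has {1,2,3,5,6,7,8,9} → only 4 remains.
(1,4) = 6: row 1 has {1,2,3,4,5,7,8,9}; col 4 has {1,2,3,4,5,7,8,9}; region has {1,2,3,4,5,7,8,9} → only 6 remains.
(3,5) = 3: row 3 has {1,2,4,5,6,7,8,9}; col 5 has {1,2,4,5,6,7,9}; region has {1,2,4,5,6,7,9} → only 3 remains.

264835719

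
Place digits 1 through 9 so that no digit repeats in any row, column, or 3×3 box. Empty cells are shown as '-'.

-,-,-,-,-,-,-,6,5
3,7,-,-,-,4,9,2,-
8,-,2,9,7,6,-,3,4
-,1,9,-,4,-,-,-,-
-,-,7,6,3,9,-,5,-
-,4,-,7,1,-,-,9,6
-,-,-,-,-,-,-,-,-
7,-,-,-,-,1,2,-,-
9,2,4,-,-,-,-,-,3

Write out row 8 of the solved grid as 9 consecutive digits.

735461289

r1c2 = 9 (sole candidate).
r1c3 = 1 (sole candidate).
r3c2 = 5 (sole candidate).
r3c7 = 1 (sole candidate).
r5c1 = 2 (sole candidate).
r5c2 = 8 (sole candidate).
r5c7 = 4 (sole candidate).
r5c9 = 1 (sole candidate).
r6c1 = 5 (sole candidate).
r6c3 = 3 (sole candidate).
r6c7 = 8 (sole candidate).
r1c1 = 4 (sole candidate).
r1c7 = 7 (sole candidate).
r2c3 = 6 (sole candidate).
r2c9 = 8 (sole candidate).
r4c1 = 6 (sole candidate).
r4c7 = 3 (sole candidate).
r4c8 = 7 (sole candidate).
r4c9 = 2 (sole candidate).
r6c6 = 2 (sole candidate).
r7c1 = 1 (sole candidate).
r8c9 = 9: row 8 has {1,2,7}; col 9 has {1,2,3,4,5,6,8}; box has {2,3} → only 9 remains.
r2c5 = 5 (sole candidate).
r7c9 = 7 (sole candidate).
r2c4 = 1 (sole candidate).
r7c5 = 9 (hidden single in row 7).
r7c4 = 2 (hidden single in row 7).
r1c5 = 2 (hidden single in row 1).
r7c8 = 4 (hidden single in row 7).
r8c8 = 8: row 8 has {1,2,7,9}; col 8 has {2,3,4,5,6,7,9}; box has {2,3,4,7,9} → only 8 remains.
r9c8 = 1 (sole candidate).
r8c3 = 5: row 8 has {1,2,7,8,9}; col 3 has {1,2,3,4,6,7,9}; box has {1,2,4,7,9} → only 5 remains.
r8c5 = 6: row 8 has {1,2,5,7,8,9}; col 5 has {1,2,3,4,5,7,9}; box has {1,2,9} → only 6 remains.
r9c5 = 8 (sole candidate).
r7c3 = 8 (sole candidate).
r8c2 = 3: row 8 has {1,2,5,6,7,8,9}; col 2 has {1,2,4,5,7,8,9}; box has {1,2,4,5,7,8,9} → only 3 remains.
r8c4 = 4: row 8 has {1,2,3,5,6,7,8,9}; col 4 has {1,2,6,7,9}; box has {1,2,6,8,9} → only 4 remains.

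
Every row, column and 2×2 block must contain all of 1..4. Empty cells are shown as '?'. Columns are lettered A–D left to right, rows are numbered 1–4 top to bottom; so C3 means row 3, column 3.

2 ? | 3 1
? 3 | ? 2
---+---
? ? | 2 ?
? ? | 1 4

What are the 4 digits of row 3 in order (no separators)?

4123

B1 = 4: row 1 has {1,2,3}; col 2 has {3}; box has {2,3} → only 4 remains.
A2 = 1: row 2 has {2,3}; col 1 has {2}; box has {2,3,4} → only 1 remains.
C2 = 4: row 2 has {1,2,3}; col 3 has {1,2,3}; box has {1,2,3} → only 4 remains.
B3 = 1: row 3 has {2}; col 2 has {3,4}; box has {} → only 1 remains.
D3 = 3: row 3 has {1,2}; col 4 has {1,2,4}; box has {1,2,4} → only 3 remains.
A4 = 3: row 4 has {1,4}; col 1 has {1,2}; box has {1} → only 3 remains.
B4 = 2: row 4 has {1,3,4}; col 2 has {1,3,4}; box has {1,3} → only 2 remains.
A3 = 4: row 3 has {1,2,3}; col 1 has {1,2,3}; box has {1,2,3} → only 4 remains.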